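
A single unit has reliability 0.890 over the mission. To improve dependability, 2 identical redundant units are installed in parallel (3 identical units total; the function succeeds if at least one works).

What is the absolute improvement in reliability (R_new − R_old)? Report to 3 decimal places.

R_before = 0.890
R_after = 1 − (1 − 0.890)^3 = 0.999
ΔR = 0.999 − 0.890 = 0.109

0.109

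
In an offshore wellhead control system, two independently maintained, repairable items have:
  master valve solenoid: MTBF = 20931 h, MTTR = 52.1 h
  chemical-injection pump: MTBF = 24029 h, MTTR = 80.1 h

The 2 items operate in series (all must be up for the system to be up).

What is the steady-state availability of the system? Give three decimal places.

A(master valve solenoid) = MTBF/(MTBF+MTTR) = 20931/(20931+52.1) = 0.997517
A(chemical-injection pump) = MTBF/(MTBF+MTTR) = 24029/(24029+80.1) = 0.996678
Series availability: 0.997517 × 0.996678 = 0.994

0.994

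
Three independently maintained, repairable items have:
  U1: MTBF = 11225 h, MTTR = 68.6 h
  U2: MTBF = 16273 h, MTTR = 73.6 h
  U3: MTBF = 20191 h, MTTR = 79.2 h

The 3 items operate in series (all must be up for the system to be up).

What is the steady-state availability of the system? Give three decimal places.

A(U1) = MTBF/(MTBF+MTTR) = 11225/(11225+68.6) = 0.993926
A(U2) = MTBF/(MTBF+MTTR) = 16273/(16273+73.6) = 0.995498
A(U3) = MTBF/(MTBF+MTTR) = 20191/(20191+79.2) = 0.996093
Series availability: 0.993926 × 0.995498 × 0.996093 = 0.986

0.986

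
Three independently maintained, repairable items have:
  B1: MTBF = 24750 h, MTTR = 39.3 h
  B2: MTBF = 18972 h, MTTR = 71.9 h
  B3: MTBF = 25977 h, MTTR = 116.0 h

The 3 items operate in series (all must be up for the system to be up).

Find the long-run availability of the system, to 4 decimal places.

0.9902

A(B1) = MTBF/(MTBF+MTTR) = 24750/(24750+39.3) = 0.998415
A(B2) = MTBF/(MTBF+MTTR) = 18972/(18972+71.9) = 0.996225
A(B3) = MTBF/(MTBF+MTTR) = 25977/(25977+116.0) = 0.995554
Series availability: 0.998415 × 0.996225 × 0.995554 = 0.9902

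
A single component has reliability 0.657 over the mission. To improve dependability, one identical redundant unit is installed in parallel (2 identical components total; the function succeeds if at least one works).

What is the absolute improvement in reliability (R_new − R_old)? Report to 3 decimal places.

0.225

R_before = 0.657
R_after = 1 − (1 − 0.657)^2 = 0.882
ΔR = 0.882 − 0.657 = 0.225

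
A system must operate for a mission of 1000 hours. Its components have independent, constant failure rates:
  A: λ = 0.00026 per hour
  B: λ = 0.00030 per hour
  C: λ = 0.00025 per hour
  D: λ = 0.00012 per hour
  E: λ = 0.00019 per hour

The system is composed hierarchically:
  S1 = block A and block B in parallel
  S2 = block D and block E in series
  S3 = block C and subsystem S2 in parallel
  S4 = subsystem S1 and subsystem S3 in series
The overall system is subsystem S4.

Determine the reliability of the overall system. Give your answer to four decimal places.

R(A) = exp(−0.00026 × 1000) = 0.771052
R(B) = exp(−0.00030 × 1000) = 0.740818
R(C) = exp(−0.00025 × 1000) = 0.778801
R(D) = exp(−0.00012 × 1000) = 0.886920
R(E) = exp(−0.00019 × 1000) = 0.826959
Parallel (A and B): 1 − (1 − 0.771052)(1 − 0.740818) = 0.940661
Series (D and E): 0.886920 × 0.826959 = 0.733446
Parallel (C and [0.733446]): 1 − (1 − 0.778801)(1 − 0.733446) = 0.941039
Series ([0.940661] and [0.941039]): 0.940661 × 0.941039 = 0.8852

0.8852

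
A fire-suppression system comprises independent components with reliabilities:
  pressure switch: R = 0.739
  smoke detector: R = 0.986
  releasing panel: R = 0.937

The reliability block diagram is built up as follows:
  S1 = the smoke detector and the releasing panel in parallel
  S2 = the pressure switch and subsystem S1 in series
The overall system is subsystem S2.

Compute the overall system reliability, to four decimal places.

0.7383

Parallel (smoke detector and releasing panel): 1 − (1 − 0.986000)(1 − 0.937000) = 0.999118
Series (pressure switch and [0.999118]): 0.739000 × 0.999118 = 0.7383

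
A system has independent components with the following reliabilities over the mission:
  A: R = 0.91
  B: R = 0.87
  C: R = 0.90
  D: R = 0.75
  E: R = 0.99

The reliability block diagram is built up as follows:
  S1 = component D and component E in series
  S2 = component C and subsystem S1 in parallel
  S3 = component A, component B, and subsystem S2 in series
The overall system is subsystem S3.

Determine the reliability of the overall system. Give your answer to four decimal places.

0.7713

Series (D and E): 0.750000 × 0.990000 = 0.742500
Parallel (C and [0.742500]): 1 − (1 − 0.900000)(1 − 0.742500) = 0.974250
Series (A, B, and [0.974250]): 0.910000 × 0.870000 × 0.974250 = 0.7713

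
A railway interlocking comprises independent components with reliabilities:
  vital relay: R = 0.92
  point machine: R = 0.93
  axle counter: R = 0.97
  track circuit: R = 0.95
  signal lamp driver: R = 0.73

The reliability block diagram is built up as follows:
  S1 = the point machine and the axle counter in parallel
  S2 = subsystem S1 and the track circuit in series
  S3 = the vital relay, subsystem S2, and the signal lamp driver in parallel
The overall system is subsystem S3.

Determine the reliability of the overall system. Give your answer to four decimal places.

0.9989

Parallel (point machine and axle counter): 1 − (1 − 0.930000)(1 − 0.970000) = 0.997900
Series ([0.997900] and track circuit): 0.997900 × 0.950000 = 0.948005
Parallel (vital relay, [0.948005], and signal lamp driver): 1 − (1 − 0.920000)(1 − 0.948005)(1 − 0.730000) = 0.9989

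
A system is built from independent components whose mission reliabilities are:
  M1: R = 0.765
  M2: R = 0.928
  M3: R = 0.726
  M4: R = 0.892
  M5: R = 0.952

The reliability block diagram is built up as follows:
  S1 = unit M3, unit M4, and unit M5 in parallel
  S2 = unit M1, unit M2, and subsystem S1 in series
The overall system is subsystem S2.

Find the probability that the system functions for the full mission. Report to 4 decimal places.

Parallel (M3, M4, and M5): 1 − (1 − 0.726000)(1 − 0.892000)(1 − 0.952000) = 0.998580
Series (M1, M2, and [0.998580]): 0.765000 × 0.928000 × 0.998580 = 0.7089

0.7089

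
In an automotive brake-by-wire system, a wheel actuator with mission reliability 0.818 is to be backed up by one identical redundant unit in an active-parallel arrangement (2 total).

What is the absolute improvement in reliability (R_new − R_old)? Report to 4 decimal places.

0.1489

R_before = 0.818
R_after = 1 − (1 − 0.818)^2 = 0.9669
ΔR = 0.9669 − 0.818 = 0.1489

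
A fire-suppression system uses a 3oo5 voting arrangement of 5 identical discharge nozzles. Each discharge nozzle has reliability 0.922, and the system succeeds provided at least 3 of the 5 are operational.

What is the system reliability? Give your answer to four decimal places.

R = Σ_{i=3}^{5} C(5,i) p^i (1−p)^{5−i} with p = 0.922
C(5,3)·0.922^3·0.078^2 = 0.047685
C(5,4)·0.922^4·0.078^1 = 0.281831
C(5,5)·0.922^5·0.078^0 = 0.666277
Sum = 0.9958

0.9958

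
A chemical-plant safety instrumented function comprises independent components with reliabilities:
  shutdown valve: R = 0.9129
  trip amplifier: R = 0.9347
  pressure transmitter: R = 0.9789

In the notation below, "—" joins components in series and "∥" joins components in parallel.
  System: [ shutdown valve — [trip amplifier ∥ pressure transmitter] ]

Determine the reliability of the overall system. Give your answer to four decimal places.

Parallel (trip amplifier and pressure transmitter): 1 − (1 − 0.934700)(1 − 0.978900) = 0.998622
Series (shutdown valve and [0.998622]): 0.912900 × 0.998622 = 0.9116

0.9116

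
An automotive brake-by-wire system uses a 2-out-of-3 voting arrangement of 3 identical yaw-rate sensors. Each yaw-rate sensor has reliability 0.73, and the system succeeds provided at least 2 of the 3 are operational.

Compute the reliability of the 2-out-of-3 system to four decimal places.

R = Σ_{i=2}^{3} C(3,i) p^i (1−p)^{3−i} with p = 0.73
C(3,2)·0.73^2·0.27^1 = 0.431649
C(3,3)·0.73^3·0.27^0 = 0.389017
Sum = 0.8207

0.8207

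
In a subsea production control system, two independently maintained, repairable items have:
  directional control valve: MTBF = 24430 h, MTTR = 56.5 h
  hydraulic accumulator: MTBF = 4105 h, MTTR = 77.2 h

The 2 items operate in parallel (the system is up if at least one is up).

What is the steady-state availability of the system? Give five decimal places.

A(directional control valve) = MTBF/(MTBF+MTTR) = 24430/(24430+56.5) = 0.997693
A(hydraulic accumulator) = MTBF/(MTBF+MTTR) = 4105/(4105+77.2) = 0.981541
Parallel availability: 1 − (1 − 0.997693)(1 − 0.981541) = 0.99996

0.99996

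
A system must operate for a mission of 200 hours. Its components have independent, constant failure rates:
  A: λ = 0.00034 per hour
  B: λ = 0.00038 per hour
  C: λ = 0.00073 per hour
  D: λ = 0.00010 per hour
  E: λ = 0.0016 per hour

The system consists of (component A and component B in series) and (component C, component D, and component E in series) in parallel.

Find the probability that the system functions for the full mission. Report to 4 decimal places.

0.9484

R(A) = exp(−0.00034 × 200) = 0.934260
R(B) = exp(−0.00038 × 200) = 0.926816
R(C) = exp(−0.00073 × 200) = 0.864158
R(D) = exp(−0.00010 × 200) = 0.980199
R(E) = exp(−0.0016 × 200) = 0.726149
Series (A and B): 0.934260 × 0.926816 = 0.865887
Series (C, D, and E): 0.864158 × 0.980199 × 0.726149 = 0.615082
Parallel ([0.865887] and [0.615082]): 1 − (1 − 0.865887)(1 − 0.615082) = 0.9484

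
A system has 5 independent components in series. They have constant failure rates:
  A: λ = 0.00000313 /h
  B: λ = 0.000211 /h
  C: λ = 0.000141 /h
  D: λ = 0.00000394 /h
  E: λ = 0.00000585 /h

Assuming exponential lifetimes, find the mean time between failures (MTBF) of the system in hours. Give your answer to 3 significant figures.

2740

Series of exponential components: λ_sys = Σ λ_i
λ_sys = 0.00000313 + 0.000211 + 0.000141 + 0.00000394 + 0.00000585 = 3.6492e-04 /h
MTBF = 1 / λ_sys = 2740 h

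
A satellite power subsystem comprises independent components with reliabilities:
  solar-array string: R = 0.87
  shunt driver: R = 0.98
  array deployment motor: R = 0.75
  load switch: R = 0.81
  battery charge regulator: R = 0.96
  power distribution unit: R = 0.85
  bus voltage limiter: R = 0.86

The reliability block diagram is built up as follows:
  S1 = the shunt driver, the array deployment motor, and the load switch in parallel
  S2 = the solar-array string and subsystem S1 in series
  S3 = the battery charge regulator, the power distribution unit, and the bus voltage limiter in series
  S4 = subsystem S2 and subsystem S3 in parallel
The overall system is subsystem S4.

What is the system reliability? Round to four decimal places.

Parallel (shunt driver, array deployment motor, and load switch): 1 − (1 − 0.980000)(1 − 0.750000)(1 − 0.810000) = 0.999050
Series (solar-array string and [0.999050]): 0.870000 × 0.999050 = 0.869174
Series (battery charge regulator, power distribution unit, and bus voltage limiter): 0.960000 × 0.850000 × 0.860000 = 0.701760
Parallel ([0.869174] and [0.701760]): 1 − (1 − 0.869174)(1 − 0.701760) = 0.9610

0.9610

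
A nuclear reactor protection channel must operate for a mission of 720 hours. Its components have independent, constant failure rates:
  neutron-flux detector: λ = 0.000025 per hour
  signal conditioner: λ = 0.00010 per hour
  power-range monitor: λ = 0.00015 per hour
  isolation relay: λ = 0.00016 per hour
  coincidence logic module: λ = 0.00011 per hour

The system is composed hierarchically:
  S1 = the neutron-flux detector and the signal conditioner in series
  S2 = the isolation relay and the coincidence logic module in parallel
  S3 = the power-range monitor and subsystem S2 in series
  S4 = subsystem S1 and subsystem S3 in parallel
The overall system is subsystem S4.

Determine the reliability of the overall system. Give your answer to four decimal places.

R(neutron-flux detector) = exp(−0.000025 × 720) = 0.982161
R(signal conditioner) = exp(−0.00010 × 720) = 0.930531
R(power-range monitor) = exp(−0.00015 × 720) = 0.897628
R(isolation relay) = exp(−0.00016 × 720) = 0.891188
R(coincidence logic module) = exp(−0.00011 × 720) = 0.923855
Series (neutron-flux detector and signal conditioner): 0.982161 × 0.930531 = 0.913931
Parallel (isolation relay and coincidence logic module): 1 − (1 − 0.891188)(1 − 0.923855) = 0.991715
Series (power-range monitor and [0.991715]): 0.897628 × 0.991715 = 0.890191
Parallel ([0.913931] and [0.890191]): 1 − (1 − 0.913931)(1 − 0.890191) = 0.9905

0.9905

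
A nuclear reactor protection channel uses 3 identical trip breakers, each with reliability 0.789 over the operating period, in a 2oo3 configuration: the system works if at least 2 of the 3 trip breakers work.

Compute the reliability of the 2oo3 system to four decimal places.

0.8852

R = Σ_{i=2}^{3} C(3,i) p^i (1−p)^{3−i} with p = 0.789
C(3,2)·0.789^2·0.211^1 = 0.394056
C(3,3)·0.789^3·0.211^0 = 0.491169
Sum = 0.8852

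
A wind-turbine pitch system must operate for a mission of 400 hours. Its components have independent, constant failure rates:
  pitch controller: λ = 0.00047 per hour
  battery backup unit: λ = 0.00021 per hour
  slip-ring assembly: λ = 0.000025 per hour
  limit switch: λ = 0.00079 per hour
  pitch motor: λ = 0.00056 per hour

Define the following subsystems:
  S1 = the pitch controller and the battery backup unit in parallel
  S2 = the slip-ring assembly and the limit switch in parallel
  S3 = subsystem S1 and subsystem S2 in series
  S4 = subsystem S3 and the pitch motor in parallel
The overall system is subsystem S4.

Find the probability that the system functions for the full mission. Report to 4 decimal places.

R(pitch controller) = exp(−0.00047 × 400) = 0.828615
R(battery backup unit) = exp(−0.00021 × 400) = 0.919431
R(slip-ring assembly) = exp(−0.000025 × 400) = 0.990050
R(limit switch) = exp(−0.00079 × 400) = 0.729059
R(pitch motor) = exp(−0.00056 × 400) = 0.799315
Parallel (pitch controller and battery backup unit): 1 − (1 − 0.828615)(1 − 0.919431) = 0.986192
Parallel (slip-ring assembly and limit switch): 1 − (1 − 0.990050)(1 − 0.729059) = 0.997304
Series ([0.986192] and [0.997304]): 0.986192 × 0.997304 = 0.983533
Parallel ([0.983533] and pitch motor): 1 − (1 − 0.983533)(1 − 0.799315) = 0.9967

0.9967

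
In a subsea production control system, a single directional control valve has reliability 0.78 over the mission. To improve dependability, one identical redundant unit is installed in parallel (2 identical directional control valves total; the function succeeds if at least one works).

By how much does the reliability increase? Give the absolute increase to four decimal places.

R_before = 0.78
R_after = 1 − (1 − 0.78)^2 = 0.9516
ΔR = 0.9516 − 0.78 = 0.1716

0.1716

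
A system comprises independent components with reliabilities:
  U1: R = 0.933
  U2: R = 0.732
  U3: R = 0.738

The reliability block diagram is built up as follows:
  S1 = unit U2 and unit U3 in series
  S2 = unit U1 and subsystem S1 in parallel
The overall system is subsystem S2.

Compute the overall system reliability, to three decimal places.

0.969

Series (U2 and U3): 0.73200 × 0.73800 = 0.54022
Parallel (U1 and [0.54022]): 1 − (1 − 0.93300)(1 − 0.54022) = 0.969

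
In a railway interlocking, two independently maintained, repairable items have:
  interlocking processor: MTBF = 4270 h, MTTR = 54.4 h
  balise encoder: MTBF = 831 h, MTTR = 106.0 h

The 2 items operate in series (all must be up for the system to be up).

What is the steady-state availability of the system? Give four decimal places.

0.8757

A(interlocking processor) = MTBF/(MTBF+MTTR) = 4270/(4270+54.4) = 0.987420
A(balise encoder) = MTBF/(MTBF+MTTR) = 831/(831+106.0) = 0.886873
Series availability: 0.987420 × 0.886873 = 0.8757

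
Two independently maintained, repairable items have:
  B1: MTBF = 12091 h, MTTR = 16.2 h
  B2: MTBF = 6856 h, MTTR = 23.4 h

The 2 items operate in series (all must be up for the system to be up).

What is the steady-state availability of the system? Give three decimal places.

A(B1) = MTBF/(MTBF+MTTR) = 12091/(12091+16.2) = 0.998662
A(B2) = MTBF/(MTBF+MTTR) = 6856/(6856+23.4) = 0.996599
Series availability: 0.998662 × 0.996599 = 0.995

0.995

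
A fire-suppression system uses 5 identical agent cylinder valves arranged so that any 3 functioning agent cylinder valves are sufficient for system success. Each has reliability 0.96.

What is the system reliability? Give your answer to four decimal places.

0.9994

R = Σ_{i=3}^{5} C(5,i) p^i (1−p)^{5−i} with p = 0.96
C(5,3)·0.96^3·0.04^2 = 0.014156
C(5,4)·0.96^4·0.04^1 = 0.169869
C(5,5)·0.96^5·0.04^0 = 0.815373
Sum = 0.9994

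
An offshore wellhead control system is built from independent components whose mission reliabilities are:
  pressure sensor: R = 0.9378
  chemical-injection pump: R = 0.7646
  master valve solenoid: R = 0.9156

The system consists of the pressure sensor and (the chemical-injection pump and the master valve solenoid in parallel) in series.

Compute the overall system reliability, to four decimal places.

0.9192

Parallel (chemical-injection pump and master valve solenoid): 1 − (1 − 0.764600)(1 − 0.915600) = 0.980132
Series (pressure sensor and [0.980132]): 0.937800 × 0.980132 = 0.9192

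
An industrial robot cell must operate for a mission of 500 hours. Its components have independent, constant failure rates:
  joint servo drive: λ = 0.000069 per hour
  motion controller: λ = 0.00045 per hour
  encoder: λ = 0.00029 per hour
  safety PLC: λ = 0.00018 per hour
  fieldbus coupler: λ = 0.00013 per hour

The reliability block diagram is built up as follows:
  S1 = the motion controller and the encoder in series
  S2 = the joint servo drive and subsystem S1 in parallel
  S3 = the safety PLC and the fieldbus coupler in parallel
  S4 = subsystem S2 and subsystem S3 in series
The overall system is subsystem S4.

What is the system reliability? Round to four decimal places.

0.9842

R(joint servo drive) = exp(−0.000069 × 500) = 0.966088
R(motion controller) = exp(−0.00045 × 500) = 0.798516
R(encoder) = exp(−0.00029 × 500) = 0.865022
R(safety PLC) = exp(−0.00018 × 500) = 0.913931
R(fieldbus coupler) = exp(−0.00013 × 500) = 0.937067
Series (motion controller and encoder): 0.798516 × 0.865022 = 0.690734
Parallel (joint servo drive and [0.690734]): 1 − (1 − 0.966088)(1 − 0.690734) = 0.989512
Parallel (safety PLC and fieldbus coupler): 1 − (1 − 0.913931)(1 − 0.937067) = 0.994583
Series ([0.989512] and [0.994583]): 0.989512 × 0.994583 = 0.9842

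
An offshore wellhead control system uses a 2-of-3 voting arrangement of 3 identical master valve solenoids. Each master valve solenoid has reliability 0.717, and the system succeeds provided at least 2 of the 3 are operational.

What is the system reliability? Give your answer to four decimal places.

0.8051

R = Σ_{i=2}^{3} C(3,i) p^i (1−p)^{3−i} with p = 0.717
C(3,2)·0.717^2·0.283^1 = 0.436462
C(3,3)·0.717^3·0.283^0 = 0.368602
Sum = 0.8051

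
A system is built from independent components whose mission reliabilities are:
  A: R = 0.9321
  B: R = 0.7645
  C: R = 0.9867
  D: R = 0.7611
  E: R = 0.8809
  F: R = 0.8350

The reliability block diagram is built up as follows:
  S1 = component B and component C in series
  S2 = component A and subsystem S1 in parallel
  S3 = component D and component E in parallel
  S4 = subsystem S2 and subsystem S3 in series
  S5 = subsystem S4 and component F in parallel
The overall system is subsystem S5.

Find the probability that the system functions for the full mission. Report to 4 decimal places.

0.9926

Series (B and C): 0.764500 × 0.986700 = 0.754332
Parallel (A and [0.754332]): 1 − (1 − 0.932100)(1 − 0.754332) = 0.983319
Parallel (D and E): 1 − (1 − 0.761100)(1 − 0.880900) = 0.971547
Series ([0.983319] and [0.971547]): 0.983319 × 0.971547 = 0.955341
Parallel ([0.955341] and F): 1 − (1 − 0.955341)(1 − 0.835000) = 0.9926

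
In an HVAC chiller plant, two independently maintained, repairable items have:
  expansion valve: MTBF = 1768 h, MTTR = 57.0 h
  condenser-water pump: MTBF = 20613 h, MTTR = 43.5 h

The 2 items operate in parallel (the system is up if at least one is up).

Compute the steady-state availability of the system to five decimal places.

A(expansion valve) = MTBF/(MTBF+MTTR) = 1768/(1768+57.0) = 0.968767
A(condenser-water pump) = MTBF/(MTBF+MTTR) = 20613/(20613+43.5) = 0.997894
Parallel availability: 1 − (1 − 0.968767)(1 − 0.997894) = 0.99993

0.99993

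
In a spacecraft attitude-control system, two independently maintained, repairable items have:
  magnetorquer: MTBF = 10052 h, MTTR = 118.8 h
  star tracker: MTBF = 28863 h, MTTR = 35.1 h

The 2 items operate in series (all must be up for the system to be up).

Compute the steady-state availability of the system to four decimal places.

0.9871

A(magnetorquer) = MTBF/(MTBF+MTTR) = 10052/(10052+118.8) = 0.988320
A(star tracker) = MTBF/(MTBF+MTTR) = 28863/(28863+35.1) = 0.998785
Series availability: 0.988320 × 0.998785 = 0.9871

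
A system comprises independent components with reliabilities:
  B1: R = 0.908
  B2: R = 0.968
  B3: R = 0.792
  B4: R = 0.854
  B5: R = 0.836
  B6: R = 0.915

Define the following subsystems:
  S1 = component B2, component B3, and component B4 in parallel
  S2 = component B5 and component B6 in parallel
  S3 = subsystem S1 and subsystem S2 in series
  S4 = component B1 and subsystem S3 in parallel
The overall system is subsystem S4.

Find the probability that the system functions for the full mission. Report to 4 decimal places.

Parallel (B2, B3, and B4): 1 − (1 − 0.968000)(1 − 0.792000)(1 − 0.854000) = 0.999028
Parallel (B5 and B6): 1 − (1 − 0.836000)(1 − 0.915000) = 0.986060
Series ([0.999028] and [0.986060]): 0.999028 × 0.986060 = 0.985102
Parallel (B1 and [0.985102]): 1 − (1 − 0.908000)(1 − 0.985102) = 0.9986

0.9986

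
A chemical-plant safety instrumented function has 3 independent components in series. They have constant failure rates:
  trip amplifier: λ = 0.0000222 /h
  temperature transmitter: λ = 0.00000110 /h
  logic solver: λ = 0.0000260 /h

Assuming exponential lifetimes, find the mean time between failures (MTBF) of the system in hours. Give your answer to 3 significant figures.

20300

Series of exponential components: λ_sys = Σ λ_i
λ_sys = 0.0000222 + 0.00000110 + 0.0000260 = 4.9300e-05 /h
MTBF = 1 / λ_sys = 20300 h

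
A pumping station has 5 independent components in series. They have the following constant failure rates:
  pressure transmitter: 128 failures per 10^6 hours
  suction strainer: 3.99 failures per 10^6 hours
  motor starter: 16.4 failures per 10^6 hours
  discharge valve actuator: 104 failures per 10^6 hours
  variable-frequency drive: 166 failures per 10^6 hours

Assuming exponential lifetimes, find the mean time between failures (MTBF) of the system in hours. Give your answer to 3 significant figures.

Series of exponential components: λ_sys = Σ λ_i
λ_sys = 0.000128 + 0.00000399 + 0.0000164 + 0.000104 + 0.000166 = 4.1839e-04 /h
MTBF = 1 / λ_sys = 2390 h

2390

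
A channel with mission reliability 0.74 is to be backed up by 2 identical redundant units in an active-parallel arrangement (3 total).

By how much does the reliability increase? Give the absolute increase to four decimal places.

R_before = 0.74
R_after = 1 − (1 − 0.74)^3 = 0.9824
ΔR = 0.9824 − 0.74 = 0.2424

0.2424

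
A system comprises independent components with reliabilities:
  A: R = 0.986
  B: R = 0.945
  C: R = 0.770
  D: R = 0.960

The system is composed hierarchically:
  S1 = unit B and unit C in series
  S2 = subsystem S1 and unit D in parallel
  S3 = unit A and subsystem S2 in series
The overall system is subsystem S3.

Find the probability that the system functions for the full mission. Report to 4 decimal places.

Series (B and C): 0.945000 × 0.770000 = 0.727650
Parallel ([0.727650] and D): 1 − (1 − 0.727650)(1 − 0.960000) = 0.989106
Series (A and [0.989106]): 0.986000 × 0.989106 = 0.9753

0.9753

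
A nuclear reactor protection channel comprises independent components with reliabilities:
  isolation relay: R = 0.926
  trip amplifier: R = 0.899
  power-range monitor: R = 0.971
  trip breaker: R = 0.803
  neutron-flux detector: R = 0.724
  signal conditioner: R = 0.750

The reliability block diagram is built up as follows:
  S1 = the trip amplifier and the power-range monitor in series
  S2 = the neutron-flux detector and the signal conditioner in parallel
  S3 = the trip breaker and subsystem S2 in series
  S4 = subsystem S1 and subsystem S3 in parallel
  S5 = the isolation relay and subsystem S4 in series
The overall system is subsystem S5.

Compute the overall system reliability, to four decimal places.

0.8963

Series (trip amplifier and power-range monitor): 0.899000 × 0.971000 = 0.872929
Parallel (neutron-flux detector and signal conditioner): 1 − (1 − 0.724000)(1 − 0.750000) = 0.931000
Series (trip breaker and [0.931000]): 0.803000 × 0.931000 = 0.747593
Parallel ([0.872929] and [0.747593]): 1 − (1 − 0.872929)(1 − 0.747593) = 0.967926
Series (isolation relay and [0.967926]): 0.926000 × 0.967926 = 0.8963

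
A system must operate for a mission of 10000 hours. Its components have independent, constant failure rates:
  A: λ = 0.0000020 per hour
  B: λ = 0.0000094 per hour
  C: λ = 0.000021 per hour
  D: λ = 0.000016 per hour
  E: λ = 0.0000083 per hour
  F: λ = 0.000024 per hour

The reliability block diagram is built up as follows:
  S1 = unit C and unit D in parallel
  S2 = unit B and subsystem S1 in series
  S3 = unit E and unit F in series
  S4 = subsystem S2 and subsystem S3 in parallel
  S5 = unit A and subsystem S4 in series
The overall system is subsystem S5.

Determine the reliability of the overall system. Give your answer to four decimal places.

R(A) = exp(−0.0000020 × 10000) = 0.980199
R(B) = exp(−0.0000094 × 10000) = 0.910283
R(C) = exp(−0.000021 × 10000) = 0.810584
R(D) = exp(−0.000016 × 10000) = 0.852144
R(E) = exp(−0.0000083 × 10000) = 0.920351
R(F) = exp(−0.000024 × 10000) = 0.786628
Parallel (C and D): 1 − (1 − 0.810584)(1 − 0.852144) = 0.971994
Series (B and [0.971994]): 0.910283 × 0.971994 = 0.884790
Series (E and F): 0.920351 × 0.786628 = 0.723974
Parallel ([0.884790] and [0.723974]): 1 − (1 − 0.884790)(1 − 0.723974) = 0.968199
Series (A and [0.968199]): 0.980199 × 0.968199 = 0.9490

0.9490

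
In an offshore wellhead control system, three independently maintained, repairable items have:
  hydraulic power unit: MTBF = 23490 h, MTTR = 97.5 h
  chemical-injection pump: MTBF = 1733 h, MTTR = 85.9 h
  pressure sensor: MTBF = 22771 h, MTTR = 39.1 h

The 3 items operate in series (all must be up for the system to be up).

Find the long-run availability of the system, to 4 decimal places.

A(hydraulic power unit) = MTBF/(MTBF+MTTR) = 23490/(23490+97.5) = 0.995866
A(chemical-injection pump) = MTBF/(MTBF+MTTR) = 1733/(1733+85.9) = 0.952774
A(pressure sensor) = MTBF/(MTBF+MTTR) = 22771/(22771+39.1) = 0.998286
Series availability: 0.995866 × 0.952774 × 0.998286 = 0.9472

0.9472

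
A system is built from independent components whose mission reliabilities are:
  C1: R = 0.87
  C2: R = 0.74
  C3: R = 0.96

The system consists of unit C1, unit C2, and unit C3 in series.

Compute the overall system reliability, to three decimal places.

0.618

Series (C1, C2, and C3): 0.87000 × 0.74000 × 0.96000 = 0.618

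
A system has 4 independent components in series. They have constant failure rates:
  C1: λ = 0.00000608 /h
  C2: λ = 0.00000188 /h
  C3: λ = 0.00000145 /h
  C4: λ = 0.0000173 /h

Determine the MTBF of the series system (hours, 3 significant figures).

Series of exponential components: λ_sys = Σ λ_i
λ_sys = 0.00000608 + 0.00000188 + 0.00000145 + 0.0000173 = 2.6710e-05 /h
MTBF = 1 / λ_sys = 37400 h

37400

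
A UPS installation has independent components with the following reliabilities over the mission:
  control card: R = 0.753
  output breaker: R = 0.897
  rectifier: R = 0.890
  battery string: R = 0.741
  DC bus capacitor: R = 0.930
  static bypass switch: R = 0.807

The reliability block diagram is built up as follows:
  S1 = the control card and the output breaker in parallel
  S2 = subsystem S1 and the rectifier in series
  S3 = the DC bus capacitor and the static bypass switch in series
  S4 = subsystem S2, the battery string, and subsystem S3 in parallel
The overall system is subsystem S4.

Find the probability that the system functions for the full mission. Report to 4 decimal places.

0.9914

Parallel (control card and output breaker): 1 − (1 − 0.753000)(1 − 0.897000) = 0.974559
Series ([0.974559] and rectifier): 0.974559 × 0.890000 = 0.867358
Series (DC bus capacitor and static bypass switch): 0.930000 × 0.807000 = 0.750510
Parallel ([0.867358], battery string, and [0.750510]): 1 − (1 − 0.867358)(1 − 0.741000)(1 − 0.750510) = 0.9914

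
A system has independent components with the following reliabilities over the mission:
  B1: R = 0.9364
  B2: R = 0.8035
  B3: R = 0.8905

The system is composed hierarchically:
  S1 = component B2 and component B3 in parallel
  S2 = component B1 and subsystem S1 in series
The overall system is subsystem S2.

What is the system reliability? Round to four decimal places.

0.9163

Parallel (B2 and B3): 1 − (1 − 0.803500)(1 − 0.890500) = 0.978483
Series (B1 and [0.978483]): 0.936400 × 0.978483 = 0.9163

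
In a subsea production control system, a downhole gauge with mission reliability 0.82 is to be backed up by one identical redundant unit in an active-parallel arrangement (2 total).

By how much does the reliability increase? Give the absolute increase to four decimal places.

0.1476

R_before = 0.82
R_after = 1 − (1 − 0.82)^2 = 0.9676
ΔR = 0.9676 − 0.82 = 0.1476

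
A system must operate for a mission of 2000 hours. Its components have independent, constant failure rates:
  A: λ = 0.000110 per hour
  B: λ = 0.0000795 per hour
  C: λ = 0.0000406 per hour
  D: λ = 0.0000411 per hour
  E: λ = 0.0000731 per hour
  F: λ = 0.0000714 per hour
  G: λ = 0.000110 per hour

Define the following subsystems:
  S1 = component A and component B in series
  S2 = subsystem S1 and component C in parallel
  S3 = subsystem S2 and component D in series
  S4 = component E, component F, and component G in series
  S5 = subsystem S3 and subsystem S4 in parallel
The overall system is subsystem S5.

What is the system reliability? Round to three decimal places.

R(A) = exp(−0.000110 × 2000) = 0.80252
R(B) = exp(−0.0000795 × 2000) = 0.85300
R(C) = exp(−0.0000406 × 2000) = 0.92201
R(D) = exp(−0.0000411 × 2000) = 0.92109
R(E) = exp(−0.0000731 × 2000) = 0.86398
R(F) = exp(−0.0000714 × 2000) = 0.86693
R(G) = exp(−0.000110 × 2000) = 0.80252
Series (A and B): 0.80252 × 0.85300 = 0.68455
Parallel ([0.68455] and C): 1 − (1 − 0.68455)(1 − 0.92201) = 0.97540
Series ([0.97540] and D): 0.97540 × 0.92109 = 0.89843
Series (E, F, and G): 0.86398 × 0.86693 × 0.80252 = 0.60110
Parallel ([0.89843] and [0.60110]): 1 − (1 − 0.89843)(1 − 0.60110) = 0.959

0.959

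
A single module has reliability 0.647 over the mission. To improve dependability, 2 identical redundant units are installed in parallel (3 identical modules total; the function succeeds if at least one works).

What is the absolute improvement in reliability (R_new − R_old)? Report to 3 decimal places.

R_before = 0.647
R_after = 1 − (1 − 0.647)^3 = 0.956
ΔR = 0.956 − 0.647 = 0.309

0.309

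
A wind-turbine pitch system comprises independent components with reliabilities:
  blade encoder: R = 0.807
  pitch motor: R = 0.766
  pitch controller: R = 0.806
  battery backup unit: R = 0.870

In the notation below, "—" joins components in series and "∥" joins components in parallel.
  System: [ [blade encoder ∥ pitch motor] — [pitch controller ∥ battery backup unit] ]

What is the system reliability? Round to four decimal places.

0.9308

Parallel (blade encoder and pitch motor): 1 − (1 − 0.807000)(1 − 0.766000) = 0.954838
Parallel (pitch controller and battery backup unit): 1 − (1 − 0.806000)(1 − 0.870000) = 0.974780
Series ([0.954838] and [0.974780]): 0.954838 × 0.974780 = 0.9308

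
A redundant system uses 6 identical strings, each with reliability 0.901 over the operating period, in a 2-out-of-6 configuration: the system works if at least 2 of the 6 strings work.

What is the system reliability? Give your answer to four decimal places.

0.9999

R = Σ_{i=2}^{6} C(6,i) p^i (1−p)^{6−i} with p = 0.901
C(6,2)·0.901^2·0.099^4 = 0.001170
C(6,3)·0.901^3·0.099^3 = 0.014194
C(6,4)·0.901^4·0.099^2 = 0.096886
C(6,5)·0.901^5·0.099^1 = 0.352704
C(6,6)·0.901^6·0.099^0 = 0.534994
Sum = 0.9999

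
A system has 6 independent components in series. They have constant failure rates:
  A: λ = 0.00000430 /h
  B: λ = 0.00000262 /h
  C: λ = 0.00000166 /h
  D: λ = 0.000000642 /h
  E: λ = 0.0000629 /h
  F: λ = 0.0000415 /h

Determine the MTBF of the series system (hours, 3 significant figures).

Series of exponential components: λ_sys = Σ λ_i
λ_sys = 0.00000430 + 0.00000262 + 0.00000166 + 0.000000642 + 0.0000629 + 0.0000415 = 1.1362e-04 /h
MTBF = 1 / λ_sys = 8800 h

8800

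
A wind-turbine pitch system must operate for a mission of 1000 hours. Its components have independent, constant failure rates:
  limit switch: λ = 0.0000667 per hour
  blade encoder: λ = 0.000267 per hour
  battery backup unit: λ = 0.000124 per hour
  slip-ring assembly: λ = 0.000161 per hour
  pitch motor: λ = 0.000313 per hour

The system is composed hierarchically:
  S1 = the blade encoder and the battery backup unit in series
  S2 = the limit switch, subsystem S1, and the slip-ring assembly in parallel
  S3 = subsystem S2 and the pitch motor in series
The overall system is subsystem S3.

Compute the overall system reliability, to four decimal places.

R(limit switch) = exp(−0.0000667 × 1000) = 0.935476
R(blade encoder) = exp(−0.000267 × 1000) = 0.765673
R(battery backup unit) = exp(−0.000124 × 1000) = 0.883380
R(slip-ring assembly) = exp(−0.000161 × 1000) = 0.851292
R(pitch motor) = exp(−0.000313 × 1000) = 0.731250
Series (blade encoder and battery backup unit): 0.765673 × 0.883380 = 0.676380
Parallel (limit switch, [0.676380], and slip-ring assembly): 1 − (1 − 0.935476)(1 − 0.676380)(1 − 0.851292) = 0.996895
Series ([0.996895] and pitch motor): 0.996895 × 0.731250 = 0.7290

0.7290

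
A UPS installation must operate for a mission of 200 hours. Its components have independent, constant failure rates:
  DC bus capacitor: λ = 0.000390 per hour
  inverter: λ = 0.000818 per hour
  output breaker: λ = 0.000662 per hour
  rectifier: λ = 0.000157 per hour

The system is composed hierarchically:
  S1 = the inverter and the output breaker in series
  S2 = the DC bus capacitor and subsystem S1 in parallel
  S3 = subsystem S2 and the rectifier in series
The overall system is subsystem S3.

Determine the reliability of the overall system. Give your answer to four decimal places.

R(DC bus capacitor) = exp(−0.000390 × 200) = 0.924964
R(inverter) = exp(−0.000818 × 200) = 0.849082
R(output breaker) = exp(−0.000662 × 200) = 0.875991
R(rectifier) = exp(−0.000157 × 200) = 0.969088
Series (inverter and output breaker): 0.849082 × 0.875991 = 0.743788
Parallel (DC bus capacitor and [0.743788]): 1 − (1 − 0.924964)(1 − 0.743788) = 0.980775
Series ([0.980775] and rectifier): 0.980775 × 0.969088 = 0.9505

0.9505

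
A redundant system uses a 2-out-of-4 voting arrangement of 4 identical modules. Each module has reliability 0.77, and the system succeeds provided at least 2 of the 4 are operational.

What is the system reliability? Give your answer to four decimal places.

R = Σ_{i=2}^{4} C(4,i) p^i (1−p)^{4−i} with p = 0.77
C(4,2)·0.77^2·0.23^2 = 0.188186
C(4,3)·0.77^3·0.23^1 = 0.420010
C(4,4)·0.77^4·0.23^0 = 0.351530
Sum = 0.9597

0.9597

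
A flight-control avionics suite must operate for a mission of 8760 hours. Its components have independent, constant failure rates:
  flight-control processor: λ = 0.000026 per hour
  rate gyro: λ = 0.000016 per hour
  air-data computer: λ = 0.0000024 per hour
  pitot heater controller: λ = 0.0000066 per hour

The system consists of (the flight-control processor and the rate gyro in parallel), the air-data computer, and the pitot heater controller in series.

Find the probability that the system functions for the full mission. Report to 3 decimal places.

R(flight-control processor) = exp(−0.000026 × 8760) = 0.79632
R(rate gyro) = exp(−0.000016 × 8760) = 0.86922
R(air-data computer) = exp(−0.0000024 × 8760) = 0.97920
R(pitot heater controller) = exp(−0.0000066 × 8760) = 0.94382
Parallel (flight-control processor and rate gyro): 1 − (1 − 0.79632)(1 − 0.86922) = 0.97336
Series ([0.97336], air-data computer, and pitot heater controller): 0.97336 × 0.97920 × 0.94382 = 0.900

0.900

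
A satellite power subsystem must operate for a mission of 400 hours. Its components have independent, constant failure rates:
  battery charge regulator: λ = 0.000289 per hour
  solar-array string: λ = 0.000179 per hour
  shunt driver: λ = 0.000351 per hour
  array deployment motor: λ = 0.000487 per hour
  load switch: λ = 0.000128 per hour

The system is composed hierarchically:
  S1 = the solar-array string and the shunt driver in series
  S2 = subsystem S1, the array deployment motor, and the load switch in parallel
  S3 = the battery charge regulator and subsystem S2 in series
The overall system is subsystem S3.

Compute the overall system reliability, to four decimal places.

0.8893

R(battery charge regulator) = exp(−0.000289 × 400) = 0.890831
R(solar-array string) = exp(−0.000179 × 400) = 0.930903
R(shunt driver) = exp(−0.000351 × 400) = 0.869011
R(array deployment motor) = exp(−0.000487 × 400) = 0.822999
R(load switch) = exp(−0.000128 × 400) = 0.950089
Series (solar-array string and shunt driver): 0.930903 × 0.869011 = 0.808965
Parallel ([0.808965], array deployment motor, and load switch): 1 − (1 − 0.808965)(1 − 0.822999)(1 − 0.950089) = 0.998312
Series (battery charge regulator and [0.998312]): 0.890831 × 0.998312 = 0.8893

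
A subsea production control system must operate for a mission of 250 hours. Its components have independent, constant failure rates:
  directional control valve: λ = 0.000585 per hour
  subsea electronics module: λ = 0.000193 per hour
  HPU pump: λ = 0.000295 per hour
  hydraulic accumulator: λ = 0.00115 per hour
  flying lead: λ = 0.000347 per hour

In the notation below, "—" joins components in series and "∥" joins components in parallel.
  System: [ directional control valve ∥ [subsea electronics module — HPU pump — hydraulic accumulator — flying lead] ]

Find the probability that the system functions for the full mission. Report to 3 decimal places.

0.947

R(directional control valve) = exp(−0.000585 × 250) = 0.86394
R(subsea electronics module) = exp(−0.000193 × 250) = 0.95290
R(HPU pump) = exp(−0.000295 × 250) = 0.92890
R(hydraulic accumulator) = exp(−0.00115 × 250) = 0.75014
R(flying lead) = exp(−0.000347 × 250) = 0.91691
Series (subsea electronics module, HPU pump, hydraulic accumulator, and flying lead): 0.95290 × 0.92890 × 0.75014 × 0.91691 = 0.60881
Parallel (directional control valve and [0.60881]): 1 − (1 − 0.86394)(1 − 0.60881) = 0.947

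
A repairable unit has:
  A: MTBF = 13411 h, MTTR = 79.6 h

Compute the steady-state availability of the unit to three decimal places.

A(A) = MTBF/(MTBF+MTTR) = 13411/(13411+79.6) = 0.994

0.994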